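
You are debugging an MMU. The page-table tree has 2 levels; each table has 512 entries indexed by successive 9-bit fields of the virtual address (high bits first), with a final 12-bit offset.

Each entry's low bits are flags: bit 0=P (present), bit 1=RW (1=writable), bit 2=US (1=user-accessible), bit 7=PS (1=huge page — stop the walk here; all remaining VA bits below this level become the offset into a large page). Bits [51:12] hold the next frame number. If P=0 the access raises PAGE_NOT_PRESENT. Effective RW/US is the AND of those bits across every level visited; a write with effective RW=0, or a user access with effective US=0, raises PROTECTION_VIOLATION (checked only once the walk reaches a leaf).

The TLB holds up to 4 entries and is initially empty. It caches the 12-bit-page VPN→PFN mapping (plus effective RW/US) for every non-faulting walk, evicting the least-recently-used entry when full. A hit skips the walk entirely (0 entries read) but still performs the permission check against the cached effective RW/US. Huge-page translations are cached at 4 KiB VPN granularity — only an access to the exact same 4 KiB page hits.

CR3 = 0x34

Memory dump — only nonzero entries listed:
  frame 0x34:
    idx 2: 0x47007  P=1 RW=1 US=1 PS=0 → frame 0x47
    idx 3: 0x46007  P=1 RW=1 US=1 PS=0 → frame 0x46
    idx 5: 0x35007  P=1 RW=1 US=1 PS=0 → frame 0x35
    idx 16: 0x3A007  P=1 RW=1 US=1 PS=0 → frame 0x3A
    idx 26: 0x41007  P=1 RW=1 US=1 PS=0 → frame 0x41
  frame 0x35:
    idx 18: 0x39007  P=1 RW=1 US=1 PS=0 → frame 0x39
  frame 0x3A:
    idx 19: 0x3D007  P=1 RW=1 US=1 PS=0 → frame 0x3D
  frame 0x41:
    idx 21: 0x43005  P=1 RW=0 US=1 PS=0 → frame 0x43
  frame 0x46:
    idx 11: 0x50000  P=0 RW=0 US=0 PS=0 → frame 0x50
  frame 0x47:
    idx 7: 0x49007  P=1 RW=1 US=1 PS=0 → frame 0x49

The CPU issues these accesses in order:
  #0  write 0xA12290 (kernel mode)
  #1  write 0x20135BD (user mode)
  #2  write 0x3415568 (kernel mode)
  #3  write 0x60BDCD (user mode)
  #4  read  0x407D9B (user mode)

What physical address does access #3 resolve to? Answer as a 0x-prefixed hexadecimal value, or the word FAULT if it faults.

Per-access translation:
#0 VA=0xA12290 (w,kernel):
  lvl0: tbl 0x34, slot 5 ⇒ 0x35007 (P1/RW1/US1/PS0)
  lvl1: tbl 0x35, slot 18 ⇒ 0x39007 (P1/RW1/US1/PS0)
  → PA=0x39290  (2 entries read)
#1 VA=0x20135BD (w,user):
  lvl0: tbl 0x34, slot 16 ⇒ 0x3A007 (P1/RW1/US1/PS0)
  lvl1: tbl 0x3A, slot 19 ⇒ 0x3D007 (P1/RW1/US1/PS0)
  → PA=0x3D5BD  (2 entries read)
#2 VA=0x3415568 (w,kernel):
  lvl0: tbl 0x34, slot 26 ⇒ 0x41007 (P1/RW1/US1/PS0)
  lvl1: tbl 0x41, slot 21 ⇒ 0x43005 (P1/RW0/US1/PS0)
  → PROTECTION_VIOLATION  (2 entries read)
#3 VA=0x60BDCD (w,user):
  lvl0: tbl 0x34, slot 3 ⇒ 0x46007 (P1/RW1/US1/PS0)
  lvl1: tbl 0x46, slot 11 ⇒ 0x50000 (P0/RW0/US0/PS0)
  → PAGE_NOT_PRESENT  (2 entries read)
#4 VA=0x407D9B (r,user):
  lvl0: tbl 0x34, slot 2 ⇒ 0x47007 (P1/RW1/US1/PS0)
  lvl1: tbl 0x47, slot 7 ⇒ 0x49007 (P1/RW1/US1/PS0)
  → PA=0x49D9B  (2 entries read)

Access #3 PA: FAULT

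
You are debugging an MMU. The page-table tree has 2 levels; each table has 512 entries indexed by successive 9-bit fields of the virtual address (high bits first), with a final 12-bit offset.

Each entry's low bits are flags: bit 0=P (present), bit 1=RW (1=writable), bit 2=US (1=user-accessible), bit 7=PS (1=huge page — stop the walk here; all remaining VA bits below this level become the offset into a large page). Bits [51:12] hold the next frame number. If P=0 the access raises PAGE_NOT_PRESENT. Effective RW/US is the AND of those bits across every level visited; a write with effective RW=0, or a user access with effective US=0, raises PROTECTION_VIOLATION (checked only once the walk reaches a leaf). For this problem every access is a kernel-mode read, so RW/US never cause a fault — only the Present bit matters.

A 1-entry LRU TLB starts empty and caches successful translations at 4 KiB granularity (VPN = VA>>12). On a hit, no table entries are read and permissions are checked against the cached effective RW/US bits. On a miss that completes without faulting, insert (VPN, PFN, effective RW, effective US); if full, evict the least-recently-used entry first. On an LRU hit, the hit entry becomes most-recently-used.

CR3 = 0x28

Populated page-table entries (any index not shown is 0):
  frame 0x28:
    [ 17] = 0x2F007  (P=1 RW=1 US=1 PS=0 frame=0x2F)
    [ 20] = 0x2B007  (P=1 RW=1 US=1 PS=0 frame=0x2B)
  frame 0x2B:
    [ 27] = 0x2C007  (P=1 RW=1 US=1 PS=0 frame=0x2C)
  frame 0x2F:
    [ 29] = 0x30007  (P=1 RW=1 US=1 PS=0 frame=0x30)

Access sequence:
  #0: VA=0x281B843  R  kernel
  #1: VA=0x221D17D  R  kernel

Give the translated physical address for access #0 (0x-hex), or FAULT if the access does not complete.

Trace:
#0 VA=0x281B843 (r,kernel):
  L0: frame=0x28 idx=20 entry=0x2B007 [P=1 RW=1 US=1 PS=0]
  L1: frame=0x2B idx=27 entry=0x2C007 [P=1 RW=1 US=1 PS=0]
  → PA=0x2C843  (2 entries read)
#1 VA=0x221D17D (r,kernel):
  L0: frame=0x28 idx=17 entry=0x2F007 [P=1 RW=1 US=1 PS=0]
  L1: frame=0x2F idx=29 entry=0x30007 [P=1 RW=1 US=1 PS=0]
  → PA=0x3017D  (2 entries read)

Access #0 PA: 0x2C843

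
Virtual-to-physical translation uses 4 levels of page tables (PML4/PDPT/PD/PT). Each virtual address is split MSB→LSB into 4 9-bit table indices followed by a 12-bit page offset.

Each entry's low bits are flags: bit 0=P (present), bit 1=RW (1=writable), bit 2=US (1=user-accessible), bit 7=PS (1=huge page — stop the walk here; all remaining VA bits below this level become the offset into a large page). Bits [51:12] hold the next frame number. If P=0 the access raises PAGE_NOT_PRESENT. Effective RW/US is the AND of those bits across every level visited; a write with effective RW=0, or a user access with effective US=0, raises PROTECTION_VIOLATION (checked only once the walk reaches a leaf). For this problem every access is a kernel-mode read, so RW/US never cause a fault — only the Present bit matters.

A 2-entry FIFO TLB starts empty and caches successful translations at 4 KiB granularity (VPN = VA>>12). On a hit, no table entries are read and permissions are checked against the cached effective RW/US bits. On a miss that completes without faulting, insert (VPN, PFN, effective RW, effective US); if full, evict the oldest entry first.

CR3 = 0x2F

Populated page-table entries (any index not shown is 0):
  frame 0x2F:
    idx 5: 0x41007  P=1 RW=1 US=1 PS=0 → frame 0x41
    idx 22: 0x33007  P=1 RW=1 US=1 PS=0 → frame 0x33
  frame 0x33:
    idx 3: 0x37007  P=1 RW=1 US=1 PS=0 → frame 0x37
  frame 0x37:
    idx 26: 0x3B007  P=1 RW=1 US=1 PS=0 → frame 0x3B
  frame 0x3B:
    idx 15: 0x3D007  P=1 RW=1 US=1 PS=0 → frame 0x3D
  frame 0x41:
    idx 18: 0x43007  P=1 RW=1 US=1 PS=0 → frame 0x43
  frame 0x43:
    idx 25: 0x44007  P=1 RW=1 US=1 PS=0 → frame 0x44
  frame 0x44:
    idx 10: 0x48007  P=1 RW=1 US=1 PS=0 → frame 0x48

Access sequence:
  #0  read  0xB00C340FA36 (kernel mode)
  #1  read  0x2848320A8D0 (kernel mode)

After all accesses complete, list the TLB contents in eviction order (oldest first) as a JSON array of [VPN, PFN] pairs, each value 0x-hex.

Per-access translation:
#0 VA=0xB00C340FA36 (r,kernel):
  L0 @0x2F[22] → 0x33007  P=1,RW=1,US=1,PS=0
  L1 @0x33[3] → 0x37007  P=1,RW=1,US=1,PS=0
  L2 @0x37[26] → 0x3B007  P=1,RW=1,US=1,PS=0
  L3 @0x3B[15] → 0x3D007  P=1,RW=1,US=1,PS=0
  ⇒ phys 0x3DA36  [4 reads]
#1 VA=0x2848320A8D0 (r,kernel):
  L0 @0x2F[5] → 0x41007  P=1,RW=1,US=1,PS=0
  L1 @0x41[18] → 0x43007  P=1,RW=1,US=1,PS=0
  L2 @0x43[25] → 0x44007  P=1,RW=1,US=1,PS=0
  L3 @0x44[10] → 0x48007  P=1,RW=1,US=1,PS=0
  ⇒ phys 0x488D0  [4 reads]

TLB: [["0xB00C340F", "0x3D"], ["0x2848320A", "0x48"]]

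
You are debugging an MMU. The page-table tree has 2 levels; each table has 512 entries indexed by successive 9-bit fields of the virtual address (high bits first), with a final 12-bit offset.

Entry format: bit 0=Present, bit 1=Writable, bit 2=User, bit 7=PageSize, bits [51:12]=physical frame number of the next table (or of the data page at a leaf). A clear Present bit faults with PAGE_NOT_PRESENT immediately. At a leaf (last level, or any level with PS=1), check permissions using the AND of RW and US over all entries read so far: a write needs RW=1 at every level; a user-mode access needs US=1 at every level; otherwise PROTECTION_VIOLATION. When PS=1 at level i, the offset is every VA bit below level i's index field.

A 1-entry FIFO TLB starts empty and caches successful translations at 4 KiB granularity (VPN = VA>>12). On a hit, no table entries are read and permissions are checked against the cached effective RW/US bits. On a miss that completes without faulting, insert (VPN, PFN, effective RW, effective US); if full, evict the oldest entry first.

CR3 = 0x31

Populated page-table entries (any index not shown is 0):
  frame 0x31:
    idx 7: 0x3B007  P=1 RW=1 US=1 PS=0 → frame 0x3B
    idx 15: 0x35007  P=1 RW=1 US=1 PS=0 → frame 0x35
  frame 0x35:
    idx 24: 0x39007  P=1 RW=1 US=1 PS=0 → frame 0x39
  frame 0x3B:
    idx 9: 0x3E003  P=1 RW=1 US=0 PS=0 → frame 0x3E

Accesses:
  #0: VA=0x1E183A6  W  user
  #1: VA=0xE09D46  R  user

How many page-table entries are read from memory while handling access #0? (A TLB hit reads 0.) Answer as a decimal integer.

Per-access translation:
#0 VA=0x1E183A6 (w,user):
  L0 @0x31[15] → 0x35007  P=1,RW=1,US=1,PS=0
  L1 @0x35[24] → 0x39007  P=1,RW=1,US=1,PS=0
  → PA=0x393A6  (2 entries read)
#1 VA=0xE09D46 (r,user):
  L0 @0x31[7] → 0x3B007  P=1,RW=1,US=1,PS=0
  L1 @0x3B[9] → 0x3E003  P=1,RW=1,US=0,PS=0
  → PROTECTION_VIOLATION  (2 entries read)

Entries read for #0: 2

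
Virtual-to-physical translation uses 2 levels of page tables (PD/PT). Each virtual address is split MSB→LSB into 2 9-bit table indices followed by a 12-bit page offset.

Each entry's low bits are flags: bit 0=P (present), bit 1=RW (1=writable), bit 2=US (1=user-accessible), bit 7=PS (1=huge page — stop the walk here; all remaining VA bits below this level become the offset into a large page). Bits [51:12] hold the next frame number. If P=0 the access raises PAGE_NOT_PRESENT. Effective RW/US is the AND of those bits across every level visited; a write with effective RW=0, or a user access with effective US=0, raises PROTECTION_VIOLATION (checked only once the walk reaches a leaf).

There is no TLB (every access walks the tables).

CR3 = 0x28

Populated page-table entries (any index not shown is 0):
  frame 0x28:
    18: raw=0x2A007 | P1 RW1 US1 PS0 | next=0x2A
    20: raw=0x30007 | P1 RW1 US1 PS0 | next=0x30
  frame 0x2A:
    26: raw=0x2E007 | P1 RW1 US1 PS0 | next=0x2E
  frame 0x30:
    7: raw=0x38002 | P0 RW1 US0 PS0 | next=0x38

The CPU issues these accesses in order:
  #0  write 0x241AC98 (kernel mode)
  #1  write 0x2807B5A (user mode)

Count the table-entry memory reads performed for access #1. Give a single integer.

Per-access translation:
#0 VA=0x241AC98 (w,kernel):
  L0: frame=0x28 idx=18 entry=0x2A007 [P=1 RW=1 US=1 PS=0]
  L1: frame=0x2A idx=26 entry=0x2E007 [P=1 RW=1 US=1 PS=0]
  ✓ 0x2EC98  — 2 lookups
#1 VA=0x2807B5A (w,user):
  L0: frame=0x28 idx=20 entry=0x30007 [P=1 RW=1 US=1 PS=0]
  L1: frame=0x30 idx=7 entry=0x38002 [P=0 RW=1 US=0 PS=0]
  ✗ PAGE_NOT_PRESENT  [2 reads]

Entries read for #1: 2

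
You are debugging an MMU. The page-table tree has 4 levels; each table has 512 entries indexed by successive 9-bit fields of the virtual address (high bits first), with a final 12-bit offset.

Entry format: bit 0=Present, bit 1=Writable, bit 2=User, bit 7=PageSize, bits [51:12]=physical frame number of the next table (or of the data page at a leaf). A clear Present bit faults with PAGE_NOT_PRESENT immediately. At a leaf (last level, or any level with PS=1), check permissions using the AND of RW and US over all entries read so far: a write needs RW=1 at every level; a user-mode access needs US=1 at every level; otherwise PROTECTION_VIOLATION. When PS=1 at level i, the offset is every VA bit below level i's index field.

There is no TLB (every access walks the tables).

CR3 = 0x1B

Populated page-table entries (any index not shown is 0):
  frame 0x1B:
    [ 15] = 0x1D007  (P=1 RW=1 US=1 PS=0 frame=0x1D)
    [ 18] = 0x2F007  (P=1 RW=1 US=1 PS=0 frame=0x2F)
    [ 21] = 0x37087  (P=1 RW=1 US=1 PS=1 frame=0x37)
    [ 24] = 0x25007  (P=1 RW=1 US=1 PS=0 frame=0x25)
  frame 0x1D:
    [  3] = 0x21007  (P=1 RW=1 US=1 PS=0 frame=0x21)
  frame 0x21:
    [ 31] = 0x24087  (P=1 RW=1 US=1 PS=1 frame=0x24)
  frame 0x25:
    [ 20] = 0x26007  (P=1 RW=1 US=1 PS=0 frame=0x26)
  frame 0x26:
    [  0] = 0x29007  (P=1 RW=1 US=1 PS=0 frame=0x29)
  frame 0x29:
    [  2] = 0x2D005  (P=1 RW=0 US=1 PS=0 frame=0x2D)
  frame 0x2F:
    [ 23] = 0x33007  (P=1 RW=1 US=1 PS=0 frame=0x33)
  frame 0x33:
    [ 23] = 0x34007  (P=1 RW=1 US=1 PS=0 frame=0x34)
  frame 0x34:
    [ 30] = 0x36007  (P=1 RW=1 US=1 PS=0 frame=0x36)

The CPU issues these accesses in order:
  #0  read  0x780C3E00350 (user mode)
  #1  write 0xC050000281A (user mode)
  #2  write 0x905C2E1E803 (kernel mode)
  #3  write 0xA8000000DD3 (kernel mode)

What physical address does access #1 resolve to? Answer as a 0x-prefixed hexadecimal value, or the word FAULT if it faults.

Per-access translation:
#0 VA=0x780C3E00350 (r,user):
  L0: frame=0x1B idx=15 entry=0x1D007 [P=1 RW=1 US=1 PS=0]
  L1: frame=0x1D idx=3 entry=0x21007 [P=1 RW=1 US=1 PS=0]
  L2: frame=0x21 idx=31 entry=0x24087 [P=1 RW=1 US=1 PS=1]
  → PA=0x24350 (huge @L2)  (3 entries read)
#1 VA=0xC050000281A (w,user):
  L0: frame=0x1B idx=24 entry=0x25007 [P=1 RW=1 US=1 PS=0]
  L1: frame=0x25 idx=20 entry=0x26007 [P=1 RW=1 US=1 PS=0]
  L2: frame=0x26 idx=0 entry=0x29007 [P=1 RW=1 US=1 PS=0]
  L3: frame=0x29 idx=2 entry=0x2D005 [P=1 RW=0 US=1 PS=0]
  ✗ PROTECTION_VIOLATION  [4 reads]
#2 VA=0x905C2E1E803 (w,kernel):
  L0: frame=0x1B idx=18 entry=0x2F007 [P=1 RW=1 US=1 PS=0]
  L1: frame=0x2F idx=23 entry=0x33007 [P=1 RW=1 US=1 PS=0]
  L2: frame=0x33 idx=23 entry=0x34007 [P=1 RW=1 US=1 PS=0]
  L3: frame=0x34 idx=30 entry=0x36007 [P=1 RW=1 US=1 PS=0]
  → PA=0x36803  (4 entries read)
#3 VA=0xA8000000DD3 (w,kernel):
  L0: frame=0x1B idx=21 entry=0x37087 [P=1 RW=1 US=1 PS=1]
  → PA=0x37DD3 (huge @L0)  (1 entries read)

Access #1 PA: FAULT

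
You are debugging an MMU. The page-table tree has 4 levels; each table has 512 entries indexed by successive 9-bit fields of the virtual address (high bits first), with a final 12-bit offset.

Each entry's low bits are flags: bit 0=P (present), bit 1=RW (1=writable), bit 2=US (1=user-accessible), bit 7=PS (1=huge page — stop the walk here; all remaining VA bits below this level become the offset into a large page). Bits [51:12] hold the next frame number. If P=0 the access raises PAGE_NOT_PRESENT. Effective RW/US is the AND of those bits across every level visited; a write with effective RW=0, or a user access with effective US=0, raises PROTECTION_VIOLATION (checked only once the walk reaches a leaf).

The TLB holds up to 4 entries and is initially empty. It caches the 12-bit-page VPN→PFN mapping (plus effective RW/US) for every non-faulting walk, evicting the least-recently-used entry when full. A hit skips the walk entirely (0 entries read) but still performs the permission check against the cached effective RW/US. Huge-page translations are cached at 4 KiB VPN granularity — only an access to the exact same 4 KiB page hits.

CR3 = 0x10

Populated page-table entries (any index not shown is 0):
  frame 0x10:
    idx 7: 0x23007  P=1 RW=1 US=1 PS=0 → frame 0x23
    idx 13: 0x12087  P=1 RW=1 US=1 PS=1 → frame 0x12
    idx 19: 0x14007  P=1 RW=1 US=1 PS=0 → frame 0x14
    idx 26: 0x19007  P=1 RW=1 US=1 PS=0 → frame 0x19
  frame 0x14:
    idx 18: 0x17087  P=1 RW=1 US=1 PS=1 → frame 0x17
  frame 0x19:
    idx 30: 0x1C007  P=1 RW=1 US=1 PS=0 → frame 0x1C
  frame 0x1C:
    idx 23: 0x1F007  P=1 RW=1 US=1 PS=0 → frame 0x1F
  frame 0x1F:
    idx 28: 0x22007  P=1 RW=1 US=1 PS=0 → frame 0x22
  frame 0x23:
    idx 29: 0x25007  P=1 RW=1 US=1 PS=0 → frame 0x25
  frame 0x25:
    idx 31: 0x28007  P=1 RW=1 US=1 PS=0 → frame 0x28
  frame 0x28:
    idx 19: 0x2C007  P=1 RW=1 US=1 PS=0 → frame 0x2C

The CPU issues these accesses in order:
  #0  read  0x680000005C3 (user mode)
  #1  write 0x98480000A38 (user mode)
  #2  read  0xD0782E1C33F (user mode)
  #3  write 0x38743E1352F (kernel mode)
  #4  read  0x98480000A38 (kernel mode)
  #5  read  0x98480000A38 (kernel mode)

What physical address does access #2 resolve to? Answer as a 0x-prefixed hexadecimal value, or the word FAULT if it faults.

Per-access translation:
#0 VA=0x680000005C3 (r,user):
  L0: frame=0x10 idx=13 entry=0x12087 [P=1 RW=1 US=1 PS=1]
  ⇒ phys 0x125C3 (huge @L0)  [1 reads]
#1 VA=0x98480000A38 (w,user):
  L0: frame=0x10 idx=19 entry=0x14007 [P=1 RW=1 US=1 PS=0]
  L1: frame=0x14 idx=18 entry=0x17087 [P=1 RW=1 US=1 PS=1]
  ⇒ phys 0x17A38 (huge @L1)  [2 reads]
#2 VA=0xD0782E1C33F (r,user):
  L0: frame=0x10 idx=26 entry=0x19007 [P=1 RW=1 US=1 PS=0]
  L1: frame=0x19 idx=30 entry=0x1C007 [P=1 RW=1 US=1 PS=0]
  L2: frame=0x1C idx=23 entry=0x1F007 [P=1 RW=1 US=1 PS=0]
  L3: frame=0x1F idx=28 entry=0x22007 [P=1 RW=1 US=1 PS=0]
  ⇒ phys 0x2233F  [4 reads]
#3 VA=0x38743E1352F (w,kernel):
  L0: frame=0x10 idx=7 entry=0x23007 [P=1 RW=1 US=1 PS=0]
  L1: frame=0x23 idx=29 entry=0x25007 [P=1 RW=1 US=1 PS=0]
  L2: frame=0x25 idx=31 entry=0x28007 [P=1 RW=1 US=1 PS=0]
  L3: frame=0x28 idx=19 entry=0x2C007 [P=1 RW=1 US=1 PS=0]
  ⇒ phys 0x2C52F  [4 reads]
#4 VA=0x98480000A38 (r,kernel):
  TLB hit vpn=0x98480000 → PA=0x17A38
#5 VA=0x98480000A38 (r,kernel):
  TLB hit vpn=0x98480000 → PA=0x17A38

Access #2 PA: 0x2233F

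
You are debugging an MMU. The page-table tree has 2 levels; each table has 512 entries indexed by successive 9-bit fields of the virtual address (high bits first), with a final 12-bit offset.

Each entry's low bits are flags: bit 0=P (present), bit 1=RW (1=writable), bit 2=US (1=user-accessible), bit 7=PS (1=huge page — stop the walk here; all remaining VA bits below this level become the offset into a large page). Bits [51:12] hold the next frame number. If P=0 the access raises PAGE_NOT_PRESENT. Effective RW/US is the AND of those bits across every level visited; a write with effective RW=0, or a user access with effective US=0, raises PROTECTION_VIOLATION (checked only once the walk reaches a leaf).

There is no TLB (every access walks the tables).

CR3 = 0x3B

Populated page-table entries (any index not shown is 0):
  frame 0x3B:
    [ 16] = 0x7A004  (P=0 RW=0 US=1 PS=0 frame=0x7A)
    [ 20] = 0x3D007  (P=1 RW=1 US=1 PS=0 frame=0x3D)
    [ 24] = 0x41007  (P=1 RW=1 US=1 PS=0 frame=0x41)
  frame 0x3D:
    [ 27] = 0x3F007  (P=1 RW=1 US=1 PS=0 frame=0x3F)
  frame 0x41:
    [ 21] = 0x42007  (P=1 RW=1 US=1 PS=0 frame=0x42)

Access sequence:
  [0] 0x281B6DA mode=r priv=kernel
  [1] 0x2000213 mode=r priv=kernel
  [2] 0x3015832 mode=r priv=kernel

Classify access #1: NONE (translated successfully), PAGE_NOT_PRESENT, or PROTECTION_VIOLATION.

Per-access translation:
#0 VA=0x281B6DA (r,kernel):
  L0 @0x3B[20] → 0x3D007  P=1,RW=1,US=1,PS=0
  L1 @0x3D[27] → 0x3F007  P=1,RW=1,US=1,PS=0
  ✓ 0x3F6DA  — 2 lookups
#1 VA=0x2000213 (r,kernel):
  L0 @0x3B[16] → 0x7A004  P=0,RW=0,US=1,PS=0
  ✗ PAGE_NOT_PRESENT  [1 reads]
#2 VA=0x3015832 (r,kernel):
  L0 @0x3B[24] → 0x41007  P=1,RW=1,US=1,PS=0
  L1 @0x41[21] → 0x42007  P=1,RW=1,US=1,PS=0
  ✓ 0x42832  — 2 lookups

Access #1 fault: PAGE_NOT_PRESENT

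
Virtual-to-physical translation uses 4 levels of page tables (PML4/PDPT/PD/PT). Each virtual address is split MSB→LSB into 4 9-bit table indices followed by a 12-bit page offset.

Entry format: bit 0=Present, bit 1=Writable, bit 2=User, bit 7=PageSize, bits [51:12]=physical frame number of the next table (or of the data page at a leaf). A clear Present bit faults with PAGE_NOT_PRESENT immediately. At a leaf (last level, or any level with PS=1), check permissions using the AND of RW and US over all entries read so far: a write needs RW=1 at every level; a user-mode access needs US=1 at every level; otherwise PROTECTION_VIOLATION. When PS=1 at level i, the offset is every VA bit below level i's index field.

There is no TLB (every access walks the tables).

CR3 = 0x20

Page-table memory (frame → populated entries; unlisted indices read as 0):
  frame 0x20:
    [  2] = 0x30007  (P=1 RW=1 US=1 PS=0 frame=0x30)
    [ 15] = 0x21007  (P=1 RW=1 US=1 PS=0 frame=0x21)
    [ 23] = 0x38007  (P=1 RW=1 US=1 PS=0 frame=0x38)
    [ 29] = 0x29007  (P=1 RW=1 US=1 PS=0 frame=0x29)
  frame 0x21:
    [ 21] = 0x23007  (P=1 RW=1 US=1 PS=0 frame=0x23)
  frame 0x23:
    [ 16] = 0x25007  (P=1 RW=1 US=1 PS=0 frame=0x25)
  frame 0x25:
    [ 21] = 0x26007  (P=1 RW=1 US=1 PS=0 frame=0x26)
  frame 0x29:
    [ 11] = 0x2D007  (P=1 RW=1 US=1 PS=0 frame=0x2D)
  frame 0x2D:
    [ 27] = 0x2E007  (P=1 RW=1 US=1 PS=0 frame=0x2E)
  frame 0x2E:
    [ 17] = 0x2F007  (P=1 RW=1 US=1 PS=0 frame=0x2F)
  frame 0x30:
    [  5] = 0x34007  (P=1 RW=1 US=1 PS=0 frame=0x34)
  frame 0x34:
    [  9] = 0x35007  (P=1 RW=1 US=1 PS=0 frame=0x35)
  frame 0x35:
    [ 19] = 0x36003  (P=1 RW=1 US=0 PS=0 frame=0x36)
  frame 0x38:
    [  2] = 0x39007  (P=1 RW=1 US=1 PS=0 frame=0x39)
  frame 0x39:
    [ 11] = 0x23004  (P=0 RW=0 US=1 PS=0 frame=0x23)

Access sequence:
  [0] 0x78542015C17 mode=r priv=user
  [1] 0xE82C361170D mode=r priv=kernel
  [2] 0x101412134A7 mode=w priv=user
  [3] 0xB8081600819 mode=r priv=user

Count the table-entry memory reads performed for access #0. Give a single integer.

Per-access translation:
#0 VA=0x78542015C17 (r,user):
  lvl0: tbl 0x20, slot 15 ⇒ 0x21007 (P1/RW1/US1/PS0)
  lvl1: tbl 0x21, slot 21 ⇒ 0x23007 (P1/RW1/US1/PS0)
  lvl2: tbl 0x23, slot 16 ⇒ 0x25007 (P1/RW1/US1/PS0)
  lvl3: tbl 0x25, slot 21 ⇒ 0x26007 (P1/RW1/US1/PS0)
  ⇒ phys 0x26C17  [4 reads]
#1 VA=0xE82C361170D (r,kernel):
  lvl0: tbl 0x20, slot 29 ⇒ 0x29007 (P1/RW1/US1/PS0)
  lvl1: tbl 0x29, slot 11 ⇒ 0x2D007 (P1/RW1/US1/PS0)
  lvl2: tbl 0x2D, slot 27 ⇒ 0x2E007 (P1/RW1/US1/PS0)
  lvl3: tbl 0x2E, slot 17 ⇒ 0x2F007 (P1/RW1/US1/PS0)
  ⇒ phys 0x2F70D  [4 reads]
#2 VA=0x101412134A7 (w,user):
  lvl0: tbl 0x20, slot 2 ⇒ 0x30007 (P1/RW1/US1/PS0)
  lvl1: tbl 0x30, slot 5 ⇒ 0x34007 (P1/RW1/US1/PS0)
  lvl2: tbl 0x34, slot 9 ⇒ 0x35007 (P1/RW1/US1/PS0)
  lvl3: tbl 0x35, slot 19 ⇒ 0x36003 (P1/RW1/US0/PS0)
  ✗ PROTECTION_VIOLATION  [4 reads]
#3 VA=0xB8081600819 (r,user):
  lvl0: tbl 0x20, slot 23 ⇒ 0x38007 (P1/RW1/US1/PS0)
  lvl1: tbl 0x38, slot 2 ⇒ 0x39007 (P1/RW1/US1/PS0)
  lvl2: tbl 0x39, slot 11 ⇒ 0x23004 (P0/RW0/US1/PS0)
  ✗ PAGE_NOT_PRESENT  [3 reads]

Entries read for #0: 4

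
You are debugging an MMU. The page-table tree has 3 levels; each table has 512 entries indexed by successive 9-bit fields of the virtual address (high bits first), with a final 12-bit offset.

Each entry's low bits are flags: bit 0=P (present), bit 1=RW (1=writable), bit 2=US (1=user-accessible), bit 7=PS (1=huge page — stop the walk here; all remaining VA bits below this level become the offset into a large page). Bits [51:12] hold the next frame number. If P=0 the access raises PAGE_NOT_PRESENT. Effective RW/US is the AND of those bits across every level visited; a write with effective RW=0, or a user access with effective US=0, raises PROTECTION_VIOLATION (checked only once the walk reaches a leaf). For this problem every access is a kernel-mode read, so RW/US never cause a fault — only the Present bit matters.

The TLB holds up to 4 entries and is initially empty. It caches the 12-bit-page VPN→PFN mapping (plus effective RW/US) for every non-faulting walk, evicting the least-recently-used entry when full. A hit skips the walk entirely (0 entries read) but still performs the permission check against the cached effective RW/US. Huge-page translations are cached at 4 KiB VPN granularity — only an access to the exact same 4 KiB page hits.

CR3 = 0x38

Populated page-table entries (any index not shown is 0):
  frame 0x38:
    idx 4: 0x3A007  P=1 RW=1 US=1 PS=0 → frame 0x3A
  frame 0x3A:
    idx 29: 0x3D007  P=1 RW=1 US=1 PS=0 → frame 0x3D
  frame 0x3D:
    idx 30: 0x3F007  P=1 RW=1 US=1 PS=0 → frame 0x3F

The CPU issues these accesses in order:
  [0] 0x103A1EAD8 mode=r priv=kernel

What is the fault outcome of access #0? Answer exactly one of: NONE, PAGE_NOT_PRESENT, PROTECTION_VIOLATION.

Trace:
#0 VA=0x103A1EAD8 (r,kernel):
  L0 @0x38[4] → 0x3A007  P=1,RW=1,US=1,PS=0
  L1 @0x3A[29] → 0x3D007  P=1,RW=1,US=1,PS=0
  L2 @0x3D[30] → 0x3F007  P=1,RW=1,US=1,PS=0
  ✓ 0x3FAD8  — 3 lookups

Access #0 fault: NONE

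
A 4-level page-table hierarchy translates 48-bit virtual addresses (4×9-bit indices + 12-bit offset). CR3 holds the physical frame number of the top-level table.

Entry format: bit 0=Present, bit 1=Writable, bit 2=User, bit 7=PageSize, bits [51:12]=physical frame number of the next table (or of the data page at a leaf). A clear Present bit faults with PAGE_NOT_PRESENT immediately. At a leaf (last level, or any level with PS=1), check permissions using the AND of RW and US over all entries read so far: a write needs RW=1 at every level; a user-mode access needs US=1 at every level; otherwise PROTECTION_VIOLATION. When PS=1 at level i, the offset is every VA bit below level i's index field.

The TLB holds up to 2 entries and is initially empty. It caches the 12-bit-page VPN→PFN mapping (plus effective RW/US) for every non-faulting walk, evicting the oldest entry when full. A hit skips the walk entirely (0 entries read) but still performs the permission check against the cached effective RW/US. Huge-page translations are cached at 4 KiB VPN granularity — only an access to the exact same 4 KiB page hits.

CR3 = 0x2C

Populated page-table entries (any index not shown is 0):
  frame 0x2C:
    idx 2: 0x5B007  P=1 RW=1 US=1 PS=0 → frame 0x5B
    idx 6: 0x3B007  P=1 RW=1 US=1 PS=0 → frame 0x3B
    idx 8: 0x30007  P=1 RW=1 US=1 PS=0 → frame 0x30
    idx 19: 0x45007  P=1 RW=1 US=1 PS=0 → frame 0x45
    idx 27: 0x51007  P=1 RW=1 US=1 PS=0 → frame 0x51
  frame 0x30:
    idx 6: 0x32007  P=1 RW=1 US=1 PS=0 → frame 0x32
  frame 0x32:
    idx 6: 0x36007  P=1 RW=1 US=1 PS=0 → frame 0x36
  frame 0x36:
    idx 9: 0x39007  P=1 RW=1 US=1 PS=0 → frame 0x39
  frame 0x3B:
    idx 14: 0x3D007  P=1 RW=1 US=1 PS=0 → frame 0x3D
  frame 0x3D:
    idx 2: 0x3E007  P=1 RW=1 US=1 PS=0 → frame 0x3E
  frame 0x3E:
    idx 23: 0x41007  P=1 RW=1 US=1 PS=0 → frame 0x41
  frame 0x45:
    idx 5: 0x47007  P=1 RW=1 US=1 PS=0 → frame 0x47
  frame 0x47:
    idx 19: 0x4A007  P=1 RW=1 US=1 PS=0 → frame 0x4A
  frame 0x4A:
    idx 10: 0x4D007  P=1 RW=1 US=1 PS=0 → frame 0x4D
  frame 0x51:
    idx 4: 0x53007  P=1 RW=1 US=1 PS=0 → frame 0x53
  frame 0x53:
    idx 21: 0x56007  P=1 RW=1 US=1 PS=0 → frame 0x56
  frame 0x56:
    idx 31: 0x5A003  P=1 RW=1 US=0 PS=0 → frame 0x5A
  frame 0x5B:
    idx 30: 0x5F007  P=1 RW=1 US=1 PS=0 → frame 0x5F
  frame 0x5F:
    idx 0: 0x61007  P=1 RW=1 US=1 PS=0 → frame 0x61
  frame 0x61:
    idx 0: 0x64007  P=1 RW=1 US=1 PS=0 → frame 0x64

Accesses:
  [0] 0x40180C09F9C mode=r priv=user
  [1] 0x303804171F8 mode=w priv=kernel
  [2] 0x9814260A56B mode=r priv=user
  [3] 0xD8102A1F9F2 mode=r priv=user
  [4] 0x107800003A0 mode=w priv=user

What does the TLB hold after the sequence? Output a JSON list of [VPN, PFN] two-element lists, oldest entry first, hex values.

Trace:
#0 VA=0x40180C09F9C (r,user):
  L0: frame=0x2C idx=8 entry=0x30007 [P=1 RW=1 US=1 PS=0]
  L1: frame=0x30 idx=6 entry=0x32007 [P=1 RW=1 US=1 PS=0]
  L2: frame=0x32 idx=6 entry=0x36007 [P=1 RW=1 US=1 PS=0]
  L3: frame=0x36 idx=9 entry=0x39007 [P=1 RW=1 US=1 PS=0]
  ⇒ phys 0x39F9C  [4 reads]
#1 VA=0x303804171F8 (w,kernel):
  L0: frame=0x2C idx=6 entry=0x3B007 [P=1 RW=1 US=1 PS=0]
  L1: frame=0x3B idx=14 entry=0x3D007 [P=1 RW=1 US=1 PS=0]
  L2: frame=0x3D idx=2 entry=0x3E007 [P=1 RW=1 US=1 PS=0]
  L3: frame=0x3E idx=23 entry=0x41007 [P=1 RW=1 US=1 PS=0]
  ⇒ phys 0x411F8  [4 reads]
#2 VA=0x9814260A56B (r,user):
  L0: frame=0x2C idx=19 entry=0x45007 [P=1 RW=1 US=1 PS=0]
  L1: frame=0x45 idx=5 entry=0x47007 [P=1 RW=1 US=1 PS=0]
  L2: frame=0x47 idx=19 entry=0x4A007 [P=1 RW=1 US=1 PS=0]
  L3: frame=0x4A idx=10 entry=0x4D007 [P=1 RW=1 US=1 PS=0]
  ⇒ phys 0x4D56B  [4 reads]
#3 VA=0xD8102A1F9F2 (r,user):
  L0: frame=0x2C idx=27 entry=0x51007 [P=1 RW=1 US=1 PS=0]
  L1: frame=0x51 idx=4 entry=0x53007 [P=1 RW=1 US=1 PS=0]
  L2: frame=0x53 idx=21 entry=0x56007 [P=1 RW=1 US=1 PS=0]
  L3: frame=0x56 idx=31 entry=0x5A003 [P=1 RW=1 US=0 PS=0]
  → PROTECTION_VIOLATION  (4 entries read)
#4 VA=0x107800003A0 (w,user):
  L0: frame=0x2C idx=2 entry=0x5B007 [P=1 RW=1 US=1 PS=0]
  L1: frame=0x5B idx=30 entry=0x5F007 [P=1 RW=1 US=1 PS=0]
  L2: frame=0x5F idx=0 entry=0x61007 [P=1 RW=1 US=1 PS=0]
  L3: frame=0x61 idx=0 entry=0x64007 [P=1 RW=1 US=1 PS=0]
  ⇒ phys 0x643A0  [4 reads]

TLB: [["0x9814260A", "0x4D"], ["0x10780000", "0x64"]]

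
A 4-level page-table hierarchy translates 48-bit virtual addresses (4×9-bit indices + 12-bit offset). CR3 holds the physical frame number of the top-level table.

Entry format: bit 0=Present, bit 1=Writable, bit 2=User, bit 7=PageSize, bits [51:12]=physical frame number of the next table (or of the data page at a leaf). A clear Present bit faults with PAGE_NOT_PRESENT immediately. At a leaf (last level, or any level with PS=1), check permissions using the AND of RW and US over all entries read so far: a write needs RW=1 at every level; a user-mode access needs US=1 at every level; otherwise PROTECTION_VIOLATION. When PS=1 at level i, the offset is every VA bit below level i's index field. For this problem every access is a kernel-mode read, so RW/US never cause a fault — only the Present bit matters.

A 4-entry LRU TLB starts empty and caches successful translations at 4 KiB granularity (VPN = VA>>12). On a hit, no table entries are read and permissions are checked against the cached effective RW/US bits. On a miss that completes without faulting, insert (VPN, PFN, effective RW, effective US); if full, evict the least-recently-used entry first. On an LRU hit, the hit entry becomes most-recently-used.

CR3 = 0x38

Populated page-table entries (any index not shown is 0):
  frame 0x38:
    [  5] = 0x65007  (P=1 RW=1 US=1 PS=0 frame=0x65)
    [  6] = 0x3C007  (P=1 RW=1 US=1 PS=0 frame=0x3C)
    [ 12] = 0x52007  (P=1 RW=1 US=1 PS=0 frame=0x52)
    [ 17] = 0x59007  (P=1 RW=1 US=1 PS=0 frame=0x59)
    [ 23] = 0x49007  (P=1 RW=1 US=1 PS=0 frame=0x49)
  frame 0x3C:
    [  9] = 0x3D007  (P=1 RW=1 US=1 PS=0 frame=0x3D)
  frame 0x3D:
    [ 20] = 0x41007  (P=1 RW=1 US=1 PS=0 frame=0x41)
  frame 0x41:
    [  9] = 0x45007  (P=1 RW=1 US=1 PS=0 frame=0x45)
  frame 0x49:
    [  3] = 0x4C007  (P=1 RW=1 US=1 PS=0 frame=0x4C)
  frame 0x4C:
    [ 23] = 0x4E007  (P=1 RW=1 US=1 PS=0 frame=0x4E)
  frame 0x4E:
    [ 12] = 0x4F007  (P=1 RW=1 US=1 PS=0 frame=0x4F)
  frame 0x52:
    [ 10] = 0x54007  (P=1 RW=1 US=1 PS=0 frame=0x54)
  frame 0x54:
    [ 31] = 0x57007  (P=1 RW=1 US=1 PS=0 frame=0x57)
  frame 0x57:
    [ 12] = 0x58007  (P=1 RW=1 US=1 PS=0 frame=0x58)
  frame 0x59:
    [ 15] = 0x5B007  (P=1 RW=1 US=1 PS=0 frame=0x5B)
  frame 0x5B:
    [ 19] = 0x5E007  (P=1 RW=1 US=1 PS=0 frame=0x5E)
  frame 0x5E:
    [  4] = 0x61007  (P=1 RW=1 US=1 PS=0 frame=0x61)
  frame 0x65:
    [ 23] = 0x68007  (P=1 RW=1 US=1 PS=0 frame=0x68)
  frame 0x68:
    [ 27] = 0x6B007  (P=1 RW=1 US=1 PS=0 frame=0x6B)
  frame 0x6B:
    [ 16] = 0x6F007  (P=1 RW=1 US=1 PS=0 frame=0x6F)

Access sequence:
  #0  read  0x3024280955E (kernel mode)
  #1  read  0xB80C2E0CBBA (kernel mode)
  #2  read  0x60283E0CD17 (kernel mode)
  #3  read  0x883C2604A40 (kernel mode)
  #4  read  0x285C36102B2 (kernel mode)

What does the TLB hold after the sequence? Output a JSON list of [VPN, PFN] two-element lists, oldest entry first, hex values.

Per-access translation:
#0 VA=0x3024280955E (r,kernel):
  lvl0: tbl 0x38, slot 6 ⇒ 0x3C007 (P1/RW1/US1/PS0)
  lvl1: tbl 0x3C, slot 9 ⇒ 0x3D007 (P1/RW1/US1/PS0)
  lvl2: tbl 0x3D, slot 20 ⇒ 0x41007 (P1/RW1/US1/PS0)
  lvl3: tbl 0x41, slot 9 ⇒ 0x45007 (P1/RW1/US1/PS0)
  ⇒ phys 0x4555E  [4 reads]
#1 VA=0xB80C2E0CBBA (r,kernel):
  lvl0: tbl 0x38, slot 23 ⇒ 0x49007 (P1/RW1/US1/PS0)
  lvl1: tbl 0x49, slot 3 ⇒ 0x4C007 (P1/RW1/US1/PS0)
  lvl2: tbl 0x4C, slot 23 ⇒ 0x4E007 (P1/RW1/US1/PS0)
  lvl3: tbl 0x4E, slot 12 ⇒ 0x4F007 (P1/RW1/US1/PS0)
  ⇒ phys 0x4FBBA  [4 reads]
#2 VA=0x60283E0CD17 (r,kernel):
  lvl0: tbl 0x38, slot 12 ⇒ 0x52007 (P1/RW1/US1/PS0)
  lvl1: tbl 0x52, slot 10 ⇒ 0x54007 (P1/RW1/US1/PS0)
  lvl2: tbl 0x54, slot 31 ⇒ 0x57007 (P1/RW1/US1/PS0)
  lvl3: tbl 0x57, slot 12 ⇒ 0x58007 (P1/RW1/US1/PS0)
  ⇒ phys 0x58D17  [4 reads]
#3 VA=0x883C2604A40 (r,kernel):
  lvl0: tbl 0x38, slot 17 ⇒ 0x59007 (P1/RW1/US1/PS0)
  lvl1: tbl 0x59, slot 15 ⇒ 0x5B007 (P1/RW1/US1/PS0)
  lvl2: tbl 0x5B, slot 19 ⇒ 0x5E007 (P1/RW1/US1/PS0)
  lvl3: tbl 0x5E, slot 4 ⇒ 0x61007 (P1/RW1/US1/PS0)
  ⇒ phys 0x61A40  [4 reads]
#4 VA=0x285C36102B2 (r,kernel):
  lvl0: tbl 0x38, slot 5 ⇒ 0x65007 (P1/RW1/US1/PS0)
  lvl1: tbl 0x65, slot 23 ⇒ 0x68007 (P1/RW1/US1/PS0)
  lvl2: tbl 0x68, slot 27 ⇒ 0x6B007 (P1/RW1/US1/PS0)
  lvl3: tbl 0x6B, slot 16 ⇒ 0x6F007 (P1/RW1/US1/PS0)
  ⇒ phys 0x6F2B2  [4 reads]

TLB: [["0xB80C2E0C", "0x4F"], ["0x60283E0C", "0x58"], ["0x883C2604", "0x61"], ["0x285C3610", "0x6F"]]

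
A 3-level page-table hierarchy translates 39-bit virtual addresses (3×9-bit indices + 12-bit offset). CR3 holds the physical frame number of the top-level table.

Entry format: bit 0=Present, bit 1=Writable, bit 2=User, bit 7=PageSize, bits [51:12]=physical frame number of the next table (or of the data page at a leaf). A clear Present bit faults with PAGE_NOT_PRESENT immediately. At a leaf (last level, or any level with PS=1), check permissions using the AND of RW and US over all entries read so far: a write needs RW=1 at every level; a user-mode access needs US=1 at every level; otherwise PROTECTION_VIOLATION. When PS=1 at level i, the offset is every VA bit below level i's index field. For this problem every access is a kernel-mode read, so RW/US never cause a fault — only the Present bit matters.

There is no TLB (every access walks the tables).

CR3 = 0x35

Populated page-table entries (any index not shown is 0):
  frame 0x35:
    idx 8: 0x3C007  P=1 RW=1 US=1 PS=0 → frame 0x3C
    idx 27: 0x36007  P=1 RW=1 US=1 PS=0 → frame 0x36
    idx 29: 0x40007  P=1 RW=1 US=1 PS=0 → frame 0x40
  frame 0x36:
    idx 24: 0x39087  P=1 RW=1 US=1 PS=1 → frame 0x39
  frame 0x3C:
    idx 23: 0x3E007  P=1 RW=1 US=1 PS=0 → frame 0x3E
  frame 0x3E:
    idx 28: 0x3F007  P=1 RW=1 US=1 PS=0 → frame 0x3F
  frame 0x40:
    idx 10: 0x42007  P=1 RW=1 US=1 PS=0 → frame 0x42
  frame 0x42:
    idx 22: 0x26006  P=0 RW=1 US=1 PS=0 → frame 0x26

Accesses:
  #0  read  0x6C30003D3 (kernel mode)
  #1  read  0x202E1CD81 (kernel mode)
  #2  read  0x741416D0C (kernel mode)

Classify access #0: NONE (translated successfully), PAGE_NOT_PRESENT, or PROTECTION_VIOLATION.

Trace:
#0 VA=0x6C30003D3 (r,kernel):
  L0: frame=0x35 idx=27 entry=0x36007 [P=1 RW=1 US=1 PS=0]
  L1: frame=0x36 idx=24 entry=0x39087 [P=1 RW=1 US=1 PS=1]
  ⇒ phys 0x393D3 (huge @L1)  [2 reads]
#1 VA=0x202E1CD81 (r,kernel):
  L0: frame=0x35 idx=8 entry=0x3C007 [P=1 RW=1 US=1 PS=0]
  L1: frame=0x3C idx=23 entry=0x3E007 [P=1 RW=1 US=1 PS=0]
  L2: frame=0x3E idx=28 entry=0x3F007 [P=1 RW=1 US=1 PS=0]
  ⇒ phys 0x3FD81  [3 reads]
#2 VA=0x741416D0C (r,kernel):
  L0: frame=0x35 idx=29 entry=0x40007 [P=1 RW=1 US=1 PS=0]
  L1: frame=0x40 idx=10 entry=0x42007 [P=1 RW=1 US=1 PS=0]
  L2: frame=0x42 idx=22 entry=0x26006 [P=0 RW=1 US=1 PS=0]
  ✗ PAGE_NOT_PRESENT  [3 reads]

Access #0 fault: NONE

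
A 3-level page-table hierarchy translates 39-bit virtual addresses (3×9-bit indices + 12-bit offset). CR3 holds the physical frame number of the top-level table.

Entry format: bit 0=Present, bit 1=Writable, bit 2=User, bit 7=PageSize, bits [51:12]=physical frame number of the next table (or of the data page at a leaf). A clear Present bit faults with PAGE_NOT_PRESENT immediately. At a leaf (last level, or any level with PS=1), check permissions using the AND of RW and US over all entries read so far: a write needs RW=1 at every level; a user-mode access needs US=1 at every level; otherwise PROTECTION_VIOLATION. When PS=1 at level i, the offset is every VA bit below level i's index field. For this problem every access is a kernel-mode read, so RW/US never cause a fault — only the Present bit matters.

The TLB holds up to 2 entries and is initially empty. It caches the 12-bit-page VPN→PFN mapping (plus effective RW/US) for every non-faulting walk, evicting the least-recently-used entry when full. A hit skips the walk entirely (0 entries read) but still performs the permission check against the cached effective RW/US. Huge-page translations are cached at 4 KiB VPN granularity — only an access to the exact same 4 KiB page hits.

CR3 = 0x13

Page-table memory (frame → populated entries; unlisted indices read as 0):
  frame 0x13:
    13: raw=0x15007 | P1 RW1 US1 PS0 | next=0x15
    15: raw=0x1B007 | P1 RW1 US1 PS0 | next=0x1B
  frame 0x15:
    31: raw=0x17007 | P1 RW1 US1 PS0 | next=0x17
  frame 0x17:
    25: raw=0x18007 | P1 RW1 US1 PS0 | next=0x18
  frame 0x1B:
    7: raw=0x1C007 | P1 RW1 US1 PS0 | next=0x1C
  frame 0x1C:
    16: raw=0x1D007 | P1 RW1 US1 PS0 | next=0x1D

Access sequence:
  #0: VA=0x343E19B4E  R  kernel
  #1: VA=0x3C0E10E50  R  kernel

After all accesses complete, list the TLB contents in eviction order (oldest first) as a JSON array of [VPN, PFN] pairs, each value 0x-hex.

Trace:
#0 VA=0x343E19B4E (r,kernel):
  L0 @0x13[13] → 0x15007  P=1,RW=1,US=1,PS=0
  L1 @0x15[31] → 0x17007  P=1,RW=1,US=1,PS=0
  L2 @0x17[25] → 0x18007  P=1,RW=1,US=1,PS=0
  → PA=0x18B4E  (3 entries read)
#1 VA=0x3C0E10E50 (r,kernel):
  L0 @0x13[15] → 0x1B007  P=1,RW=1,US=1,PS=0
  L1 @0x1B[7] → 0x1C007  P=1,RW=1,US=1,PS=0
  L2 @0x1C[16] → 0x1D007  P=1,RW=1,US=1,PS=0
  → PA=0x1DE50  (3 entries read)

TLB: [["0x343E19", "0x18"], ["0x3C0E10", "0x1D"]]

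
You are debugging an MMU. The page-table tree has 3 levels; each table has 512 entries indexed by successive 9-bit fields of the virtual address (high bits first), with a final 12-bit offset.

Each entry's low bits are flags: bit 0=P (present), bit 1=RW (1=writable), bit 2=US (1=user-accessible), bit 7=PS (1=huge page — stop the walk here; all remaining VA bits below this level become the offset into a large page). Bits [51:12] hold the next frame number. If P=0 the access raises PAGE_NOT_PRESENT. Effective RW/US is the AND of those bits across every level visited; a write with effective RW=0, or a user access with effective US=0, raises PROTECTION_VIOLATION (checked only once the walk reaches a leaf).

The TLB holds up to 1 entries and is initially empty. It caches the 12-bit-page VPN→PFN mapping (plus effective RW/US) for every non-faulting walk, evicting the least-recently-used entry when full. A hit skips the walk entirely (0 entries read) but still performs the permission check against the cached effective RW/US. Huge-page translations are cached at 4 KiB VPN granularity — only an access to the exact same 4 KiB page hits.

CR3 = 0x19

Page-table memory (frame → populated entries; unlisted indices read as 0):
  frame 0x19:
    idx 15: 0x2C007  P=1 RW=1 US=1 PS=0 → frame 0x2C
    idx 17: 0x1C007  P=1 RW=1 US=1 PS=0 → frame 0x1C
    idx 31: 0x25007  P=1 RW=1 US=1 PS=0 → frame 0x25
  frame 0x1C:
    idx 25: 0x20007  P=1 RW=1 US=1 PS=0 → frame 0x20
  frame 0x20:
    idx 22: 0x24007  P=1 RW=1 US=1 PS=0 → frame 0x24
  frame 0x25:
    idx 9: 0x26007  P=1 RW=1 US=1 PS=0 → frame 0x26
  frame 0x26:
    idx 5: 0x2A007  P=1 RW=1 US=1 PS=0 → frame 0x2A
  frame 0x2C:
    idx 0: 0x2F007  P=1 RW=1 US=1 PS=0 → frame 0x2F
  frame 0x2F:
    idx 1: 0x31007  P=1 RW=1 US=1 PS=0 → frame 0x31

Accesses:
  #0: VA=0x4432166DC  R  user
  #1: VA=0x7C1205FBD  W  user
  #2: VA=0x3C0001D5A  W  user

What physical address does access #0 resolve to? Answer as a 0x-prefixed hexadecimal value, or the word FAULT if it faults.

Per-access translation:
#0 VA=0x4432166DC (r,user):
  lvl0: tbl 0x19, slot 17 ⇒ 0x1C007 (P1/RW1/US1/PS0)
  lvl1: tbl 0x1C, slot 25 ⇒ 0x20007 (P1/RW1/US1/PS0)
  lvl2: tbl 0x20, slot 22 ⇒ 0x24007 (P1/RW1/US1/PS0)
  ✓ 0x246DC  — 3 lookups
#1 VA=0x7C1205FBD (w,user):
  lvl0: tbl 0x19, slot 31 ⇒ 0x25007 (P1/RW1/US1/PS0)
  lvl1: tbl 0x25, slot 9 ⇒ 0x26007 (P1/RW1/US1/PS0)
  lvl2: tbl 0x26, slot 5 ⇒ 0x2A007 (P1/RW1/US1/PS0)
  ✓ 0x2AFBD  — 3 lookups
#2 VA=0x3C0001D5A (w,user):
  lvl0: tbl 0x19, slot 15 ⇒ 0x2C007 (P1/RW1/US1/PS0)
  lvl1: tbl 0x2C, slot 0 ⇒ 0x2F007 (P1/RW1/US1/PS0)
  lvl2: tbl 0x2F, slot 1 ⇒ 0x31007 (P1/RW1/US1/PS0)
  ✓ 0x31D5A  — 3 lookups

Access #0 PA: 0x246DC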